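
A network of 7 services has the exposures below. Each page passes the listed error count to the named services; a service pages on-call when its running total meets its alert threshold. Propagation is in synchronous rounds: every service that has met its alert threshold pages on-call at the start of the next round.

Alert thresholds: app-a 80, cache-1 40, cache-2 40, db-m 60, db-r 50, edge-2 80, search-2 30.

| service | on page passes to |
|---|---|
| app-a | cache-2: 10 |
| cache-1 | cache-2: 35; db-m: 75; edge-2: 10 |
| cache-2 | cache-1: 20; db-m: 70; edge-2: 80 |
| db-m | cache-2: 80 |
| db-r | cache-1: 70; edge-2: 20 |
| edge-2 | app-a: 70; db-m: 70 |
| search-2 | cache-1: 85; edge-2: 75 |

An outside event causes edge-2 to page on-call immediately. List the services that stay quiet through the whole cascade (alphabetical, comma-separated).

Round 1 — edge-2 pages on-call (initial).
  app-a: +70 → 70 < 80
  db-m: +70 → 70 ≥ 60
Round 2 — db-m pages on-call.
  cache-2: +80 → 80 ≥ 40
Round 3 — cache-2 pages on-call.
  cache-1: +20 → 20 < 40
No further pages.

app-a, cache-1, db-r, search-2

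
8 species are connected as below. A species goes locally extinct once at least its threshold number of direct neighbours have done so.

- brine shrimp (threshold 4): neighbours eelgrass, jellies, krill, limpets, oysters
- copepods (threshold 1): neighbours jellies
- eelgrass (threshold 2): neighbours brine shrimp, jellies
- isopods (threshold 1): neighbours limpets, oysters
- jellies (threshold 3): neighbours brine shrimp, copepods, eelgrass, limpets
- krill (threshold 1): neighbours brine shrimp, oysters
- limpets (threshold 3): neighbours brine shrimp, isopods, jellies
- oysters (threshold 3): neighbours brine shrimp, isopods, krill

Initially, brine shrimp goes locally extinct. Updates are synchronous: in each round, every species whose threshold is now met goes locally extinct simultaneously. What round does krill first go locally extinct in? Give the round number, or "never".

Round 1 — brine shrimp goes locally extinct (initial).
Round 2 — checking thresholds:
  eelgrass: 1 of 2 neighbours < 2, below threshold.
  jellies: 1 of 4 neighbours < 3, below threshold.
  krill: 1 of 2 neighbours ≥ 1, goes locally extinct.
  limpets: 1 of 3 neighbours < 3, below threshold.
  oysters: 1 of 3 neighbours < 3, below threshold.
Round 3 — no new extinctions; cascade stops.

2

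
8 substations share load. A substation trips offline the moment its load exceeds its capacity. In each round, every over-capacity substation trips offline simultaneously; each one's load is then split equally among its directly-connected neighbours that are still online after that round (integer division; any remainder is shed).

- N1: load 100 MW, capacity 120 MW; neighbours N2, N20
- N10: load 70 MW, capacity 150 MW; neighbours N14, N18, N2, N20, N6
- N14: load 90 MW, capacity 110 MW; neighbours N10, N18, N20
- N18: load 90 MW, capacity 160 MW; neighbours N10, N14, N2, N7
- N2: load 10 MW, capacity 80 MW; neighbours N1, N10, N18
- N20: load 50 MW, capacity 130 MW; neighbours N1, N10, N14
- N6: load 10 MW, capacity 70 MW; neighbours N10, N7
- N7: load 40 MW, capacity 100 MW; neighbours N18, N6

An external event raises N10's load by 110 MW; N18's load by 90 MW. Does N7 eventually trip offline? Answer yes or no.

no

Round 1 — N10 at 180 > 150; N18 at 180 > 160. N10, N18 trip offline.
  N10 sheds 180 MW to N14, N2, N20, N6: 45 each.
    N14: 90+45 = 135 > 110
    N2: 10+45 = 55 ≤ 80
    N20: 50+45 = 95 ≤ 130
    N6: 10+45 = 55 ≤ 70
  N18 sheds 180 MW to N14, N2, N7: 60 each.
    N14: 135+60 = 195 > 110
    N2: 55+60 = 115 > 80
    N7: 40+60 = 100 ≤ 100
Round 2 — N14, N2 trip offline.
  N14 sheds 195 MW to N20: 195 each.
    N20: 95+195 = 290 > 130
  N2 sheds 115 MW to N1: 115 each.
    N1: 100+115 = 215 > 120
Round 3 — N1, N20 trip offline.
  N1 sheds 215 MW: no online neighbours, lost.
  N20 sheds 290 MW: no online neighbours, lost.
No further trips.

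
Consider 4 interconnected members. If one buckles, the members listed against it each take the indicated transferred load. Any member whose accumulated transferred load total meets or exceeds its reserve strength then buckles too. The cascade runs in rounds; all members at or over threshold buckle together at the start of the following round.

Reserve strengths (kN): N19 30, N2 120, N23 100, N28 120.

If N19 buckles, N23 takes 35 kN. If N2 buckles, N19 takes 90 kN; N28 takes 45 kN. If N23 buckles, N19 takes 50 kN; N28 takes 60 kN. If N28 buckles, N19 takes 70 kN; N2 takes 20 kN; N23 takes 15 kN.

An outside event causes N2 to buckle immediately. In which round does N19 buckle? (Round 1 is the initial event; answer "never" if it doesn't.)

Round 1 — N2 buckles (initial).
  N19: +90 → 90 ≥ 30
  N28: +45 → 45 < 120
Round 2 — N19 buckles.
  N23: +35 → 35 < 100
No further bucklings.

2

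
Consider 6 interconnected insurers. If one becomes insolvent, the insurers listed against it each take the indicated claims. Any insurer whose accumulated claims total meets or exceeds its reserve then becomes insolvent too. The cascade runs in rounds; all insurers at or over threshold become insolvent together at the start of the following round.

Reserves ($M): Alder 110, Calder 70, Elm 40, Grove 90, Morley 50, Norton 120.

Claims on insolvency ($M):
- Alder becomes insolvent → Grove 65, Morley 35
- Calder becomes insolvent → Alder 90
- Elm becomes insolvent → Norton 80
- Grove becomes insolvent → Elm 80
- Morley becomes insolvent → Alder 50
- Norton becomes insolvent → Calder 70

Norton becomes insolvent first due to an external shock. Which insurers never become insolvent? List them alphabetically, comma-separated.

Round 1 — Norton becomes insolvent (initial).
  Calder: +70 → 70 ≥ 70
Round 2 — Calder becomes insolvent.
  Alder: +90 → 90 < 110
No further insolvencies.

Alder, Elm, Grove, Morley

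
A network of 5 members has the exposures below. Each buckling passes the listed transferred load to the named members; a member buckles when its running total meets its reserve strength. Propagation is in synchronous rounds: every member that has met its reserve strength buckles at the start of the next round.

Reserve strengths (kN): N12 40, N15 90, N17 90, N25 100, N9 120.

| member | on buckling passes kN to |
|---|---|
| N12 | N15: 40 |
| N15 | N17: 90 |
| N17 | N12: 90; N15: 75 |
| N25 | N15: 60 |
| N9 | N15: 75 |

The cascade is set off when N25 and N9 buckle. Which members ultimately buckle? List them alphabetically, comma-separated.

N12, N15, N17, N25, N9

Round 1 — N25, N9 buckle (initial).
  N15: +60+75 → 135 ≥ 90
Round 2 — N15 buckles.
  N17: +90 → 90 ≥ 90
Round 3 — N17 buckles.
  N12: +90 → 90 ≥ 40
Round 4 — N12 buckles.
No further bucklings.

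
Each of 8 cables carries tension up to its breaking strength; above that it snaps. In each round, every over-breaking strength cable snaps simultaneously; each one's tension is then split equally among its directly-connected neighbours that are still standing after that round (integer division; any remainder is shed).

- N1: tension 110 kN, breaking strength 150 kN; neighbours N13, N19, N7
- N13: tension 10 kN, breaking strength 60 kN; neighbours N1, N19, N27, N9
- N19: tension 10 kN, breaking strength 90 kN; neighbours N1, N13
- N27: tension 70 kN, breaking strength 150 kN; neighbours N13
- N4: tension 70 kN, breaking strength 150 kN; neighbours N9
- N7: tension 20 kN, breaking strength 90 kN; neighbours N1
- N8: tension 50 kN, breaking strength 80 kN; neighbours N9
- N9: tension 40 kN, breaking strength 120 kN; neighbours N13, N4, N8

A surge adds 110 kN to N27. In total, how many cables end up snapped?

5

Round 1 — N27 at 180 > 150. N27 snaps.
  N27 sheds 180 kN to N13: 180 each.
    N13: 10+180 = 190 > 60
Round 2 — N13 snaps.
  N13 sheds 190 kN to N1, N19, N9: 63 each (1 lost).
    N1: 110+63 = 173 > 150
    N19: 10+63 = 73 ≤ 90
    N9: 40+63 = 103 ≤ 120
Round 3 — N1 snaps.
  N1 sheds 173 kN to N19, N7: 86 each (1 lost).
    N19: 73+86 = 159 > 90
    N7: 20+86 = 106 > 90
Round 4 — N19, N7 snap.
  N19 sheds 159 kN: no online neighbours, lost.
  N7 sheds 106 kN: no online neighbours, lost.
No further breaks.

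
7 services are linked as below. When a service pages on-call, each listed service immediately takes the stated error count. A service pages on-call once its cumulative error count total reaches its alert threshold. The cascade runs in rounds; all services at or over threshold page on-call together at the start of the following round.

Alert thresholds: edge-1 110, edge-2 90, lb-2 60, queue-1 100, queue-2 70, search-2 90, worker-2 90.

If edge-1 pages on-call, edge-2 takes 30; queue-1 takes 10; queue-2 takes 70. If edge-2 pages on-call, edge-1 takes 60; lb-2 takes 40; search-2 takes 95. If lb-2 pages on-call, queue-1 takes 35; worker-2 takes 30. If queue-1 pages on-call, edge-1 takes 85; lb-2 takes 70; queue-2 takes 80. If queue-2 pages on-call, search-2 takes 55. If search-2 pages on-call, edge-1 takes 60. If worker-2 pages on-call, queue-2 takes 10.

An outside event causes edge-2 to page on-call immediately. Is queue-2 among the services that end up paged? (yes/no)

yes

Round 1 — edge-2 pages on-call (initial).
  edge-1: +60 → 60 < 110
  lb-2: +40 → 40 < 60
  search-2: +95 → 95 ≥ 90
Round 2 — search-2 pages on-call.
  edge-1: +60 → 120 ≥ 110
Round 3 — edge-1 pages on-call.
  queue-1: +10 → 10 < 100
  queue-2: +70 → 70 ≥ 70
Round 4 — queue-2 pages on-call.
No further pages.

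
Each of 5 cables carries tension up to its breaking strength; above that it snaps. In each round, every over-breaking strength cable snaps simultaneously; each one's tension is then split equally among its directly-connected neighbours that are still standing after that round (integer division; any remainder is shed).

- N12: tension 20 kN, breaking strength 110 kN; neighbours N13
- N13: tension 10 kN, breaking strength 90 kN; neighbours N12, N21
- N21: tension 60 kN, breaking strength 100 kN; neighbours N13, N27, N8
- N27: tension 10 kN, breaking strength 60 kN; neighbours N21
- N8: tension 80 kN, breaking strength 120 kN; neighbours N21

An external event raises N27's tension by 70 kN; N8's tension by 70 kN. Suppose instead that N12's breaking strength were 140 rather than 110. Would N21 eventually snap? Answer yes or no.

yes

With N12's breaking strength at 140:
Round 1 — N27 at 80 > 60; N8 at 150 > 120. N27, N8 snap.
  N27 sheds 80 kN to N21: 80 each.
    N21: 60+80 = 140 > 100
  N8 sheds 150 kN to N21: 150 each.
    N21: 140+150 = 290 > 100
Round 2 — N21 snaps.
  N21 sheds 290 kN to N13: 290 each.
    N13: 10+290 = 300 > 90
Round 3 — N13 snaps.
  N13 sheds 300 kN to N12: 300 each.
    N12: 20+300 = 320 > 140
Round 4 — N12 snaps.
  N12 sheds 320 kN: no online neighbours, lost.
No further breaks.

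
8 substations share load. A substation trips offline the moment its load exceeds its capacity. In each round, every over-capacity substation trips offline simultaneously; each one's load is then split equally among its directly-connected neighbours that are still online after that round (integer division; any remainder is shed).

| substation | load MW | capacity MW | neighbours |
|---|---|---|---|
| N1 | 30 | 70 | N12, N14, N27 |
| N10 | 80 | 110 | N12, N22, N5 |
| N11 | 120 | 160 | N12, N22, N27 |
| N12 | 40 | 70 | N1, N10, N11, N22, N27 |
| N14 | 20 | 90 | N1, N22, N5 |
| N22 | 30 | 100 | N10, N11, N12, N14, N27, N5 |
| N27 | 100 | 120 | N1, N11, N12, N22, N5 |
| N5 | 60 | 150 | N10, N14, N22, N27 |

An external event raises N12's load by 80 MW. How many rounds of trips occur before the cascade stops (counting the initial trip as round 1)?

5

Round 1 — N12 at 120 > 70. N12 trips offline.
  N12 sheds 120 MW to N1, N10, N11, N22, N27: 24 each.
    N1: 30+24 = 54 ≤ 70
    N10: 80+24 = 104 ≤ 110
    N11: 120+24 = 144 ≤ 160
    N22: 30+24 = 54 ≤ 100
    N27: 100+24 = 124 > 120
Round 2 — N27 trips offline.
  N27 sheds 124 MW to N1, N11, N22, N5: 31 each.
    N1: 54+31 = 85 > 70
    N11: 144+31 = 175 > 160
    N22: 54+31 = 85 ≤ 100
    N5: 60+31 = 91 ≤ 150
Round 3 — N1, N11 trip offline.
  N1 sheds 85 MW to N14: 85 each.
    N14: 20+85 = 105 > 90
  N11 sheds 175 MW to N22: 175 each.
    N22: 85+175 = 260 > 100
Round 4 — N14, N22 trip offline.
  N14 sheds 105 MW to N5: 105 each.
    N5: 91+105 = 196 > 150
  N22 sheds 260 MW to N10, N5: 130 each.
    N10: 104+130 = 234 > 110
    N5: 196+130 = 326 > 150
Round 5 — N10, N5 trip offline.
  N10 sheds 234 MW: no online neighbours, lost.
  N5 sheds 326 MW: no online neighbours, lost.
No further trips.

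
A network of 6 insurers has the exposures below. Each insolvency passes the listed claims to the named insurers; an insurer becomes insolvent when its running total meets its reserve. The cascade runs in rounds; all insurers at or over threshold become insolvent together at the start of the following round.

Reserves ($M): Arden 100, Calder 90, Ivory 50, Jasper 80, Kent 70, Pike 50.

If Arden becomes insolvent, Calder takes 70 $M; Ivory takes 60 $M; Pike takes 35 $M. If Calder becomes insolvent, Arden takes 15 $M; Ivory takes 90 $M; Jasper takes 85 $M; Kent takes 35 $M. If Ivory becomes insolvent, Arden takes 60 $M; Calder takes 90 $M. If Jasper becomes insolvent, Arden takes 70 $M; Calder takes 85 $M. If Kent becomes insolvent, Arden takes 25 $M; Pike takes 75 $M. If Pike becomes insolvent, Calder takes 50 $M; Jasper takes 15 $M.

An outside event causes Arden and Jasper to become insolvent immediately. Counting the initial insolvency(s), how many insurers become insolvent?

Round 1 — Arden, Jasper become insolvent (initial).
  Calder: +70+85 → 155 ≥ 90
  Ivory: +60 → 60 ≥ 50
  Pike: +35 → 35 < 50
Round 2 — Calder, Ivory become insolvent.
  Kent: +35 → 35 < 70
No further insolvencies.

4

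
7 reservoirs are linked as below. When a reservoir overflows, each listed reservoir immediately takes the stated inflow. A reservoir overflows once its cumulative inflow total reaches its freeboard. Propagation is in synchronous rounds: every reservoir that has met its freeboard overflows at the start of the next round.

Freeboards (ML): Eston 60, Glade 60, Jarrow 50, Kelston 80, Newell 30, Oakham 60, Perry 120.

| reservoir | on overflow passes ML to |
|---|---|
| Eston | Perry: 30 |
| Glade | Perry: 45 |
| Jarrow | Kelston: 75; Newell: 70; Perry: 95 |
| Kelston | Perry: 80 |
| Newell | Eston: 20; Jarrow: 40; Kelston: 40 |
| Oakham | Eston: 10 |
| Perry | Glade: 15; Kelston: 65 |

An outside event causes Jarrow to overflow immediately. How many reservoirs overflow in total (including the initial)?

Round 1 — Jarrow overflows (initial).
  Kelston: +75 → 75 < 80
  Newell: +70 → 70 ≥ 30
  Perry: +95 → 95 < 120
Round 2 — Newell overflows.
  Eston: +20 → 20 < 60
  Kelston: +40 → 115 ≥ 80
Round 3 — Kelston overflows.
  Perry: +80 → 175 ≥ 120
Round 4 — Perry overflows.
  Glade: +15 → 15 < 60
No further overflows.

4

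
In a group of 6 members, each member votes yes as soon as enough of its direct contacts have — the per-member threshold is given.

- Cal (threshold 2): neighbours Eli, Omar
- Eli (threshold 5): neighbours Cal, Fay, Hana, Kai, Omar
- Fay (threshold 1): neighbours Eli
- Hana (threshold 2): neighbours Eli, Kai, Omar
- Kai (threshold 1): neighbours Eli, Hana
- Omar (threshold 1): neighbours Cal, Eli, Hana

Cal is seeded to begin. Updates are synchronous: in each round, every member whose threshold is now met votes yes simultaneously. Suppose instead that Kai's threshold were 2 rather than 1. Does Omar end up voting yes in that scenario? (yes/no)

With Kai's threshold at 2:
Round 1 — Cal votes yes (initial).
Round 2 — checking thresholds:
  Eli: 1 of 5 neighbours < 5, holds.
  Omar: 1 of 3 neighbours ≥ 1, votes yes.
Round 3 — no new yes votes; cascade stops.

yes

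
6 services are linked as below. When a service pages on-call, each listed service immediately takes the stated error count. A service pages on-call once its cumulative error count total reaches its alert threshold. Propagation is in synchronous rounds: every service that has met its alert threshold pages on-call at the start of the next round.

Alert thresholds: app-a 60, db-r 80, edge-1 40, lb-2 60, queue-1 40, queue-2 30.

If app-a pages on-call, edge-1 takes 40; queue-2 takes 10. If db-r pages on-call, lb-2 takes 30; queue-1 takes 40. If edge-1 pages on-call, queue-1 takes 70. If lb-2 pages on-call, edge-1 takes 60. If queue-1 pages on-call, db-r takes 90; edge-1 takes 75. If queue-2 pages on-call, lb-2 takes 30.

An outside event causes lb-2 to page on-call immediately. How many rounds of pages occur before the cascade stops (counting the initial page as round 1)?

4

Round 1 — lb-2 pages on-call (initial).
  edge-1: +60 → 60 ≥ 40
Round 2 — edge-1 pages on-call.
  queue-1: +70 → 70 ≥ 40
Round 3 — queue-1 pages on-call.
  db-r: +90 → 90 ≥ 80
Round 4 — db-r pages on-call.
No further pages.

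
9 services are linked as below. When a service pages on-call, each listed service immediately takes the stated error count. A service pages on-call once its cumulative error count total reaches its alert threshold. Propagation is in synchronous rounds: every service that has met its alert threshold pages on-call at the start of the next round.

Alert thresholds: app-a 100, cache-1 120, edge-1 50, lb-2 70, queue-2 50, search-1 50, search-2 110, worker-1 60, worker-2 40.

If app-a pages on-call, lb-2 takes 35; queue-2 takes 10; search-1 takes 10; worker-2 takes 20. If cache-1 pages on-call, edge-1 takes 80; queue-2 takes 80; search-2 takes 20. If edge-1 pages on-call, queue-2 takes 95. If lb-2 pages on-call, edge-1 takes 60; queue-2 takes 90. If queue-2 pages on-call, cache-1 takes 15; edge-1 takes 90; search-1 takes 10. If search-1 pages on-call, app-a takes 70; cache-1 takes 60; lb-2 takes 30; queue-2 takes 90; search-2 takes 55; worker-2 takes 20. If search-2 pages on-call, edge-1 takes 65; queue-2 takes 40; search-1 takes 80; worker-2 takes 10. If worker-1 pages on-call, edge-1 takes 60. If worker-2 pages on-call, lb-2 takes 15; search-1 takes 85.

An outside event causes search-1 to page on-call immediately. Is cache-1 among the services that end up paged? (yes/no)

no

Round 1 — search-1 pages on-call (initial).
  app-a: +70 → 70 < 100
  cache-1: +60 → 60 < 120
  lb-2: +30 → 30 < 70
  queue-2: +90 → 90 ≥ 50
  search-2: +55 → 55 < 110
  worker-2: +20 → 20 < 40
Round 2 — queue-2 pages on-call.
  cache-1: +15 → 75 < 120
  edge-1: +90 → 90 ≥ 50
Round 3 — edge-1 pages on-call.
No further pages.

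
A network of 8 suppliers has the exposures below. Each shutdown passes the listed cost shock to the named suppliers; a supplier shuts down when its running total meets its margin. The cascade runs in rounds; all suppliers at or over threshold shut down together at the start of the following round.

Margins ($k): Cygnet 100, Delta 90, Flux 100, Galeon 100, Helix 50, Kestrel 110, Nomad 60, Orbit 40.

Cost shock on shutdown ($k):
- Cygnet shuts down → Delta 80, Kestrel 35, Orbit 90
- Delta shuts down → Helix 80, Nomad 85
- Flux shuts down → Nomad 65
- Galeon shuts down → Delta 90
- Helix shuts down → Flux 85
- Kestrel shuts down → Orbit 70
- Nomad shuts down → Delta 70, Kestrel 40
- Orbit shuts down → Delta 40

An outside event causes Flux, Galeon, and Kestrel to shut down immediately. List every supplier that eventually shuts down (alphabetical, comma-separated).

Round 1 — Flux, Galeon, Kestrel shut down (initial).
  Delta: +90 → 90 ≥ 90
  Nomad: +65 → 65 ≥ 60
  Orbit: +70 → 70 ≥ 40
Round 2 — Delta, Nomad, Orbit shut down.
  Helix: +80 → 80 ≥ 50
Round 3 — Helix shuts down.
No further shutdowns.

Delta, Flux, Galeon, Helix, Kestrel, Nomad, Orbit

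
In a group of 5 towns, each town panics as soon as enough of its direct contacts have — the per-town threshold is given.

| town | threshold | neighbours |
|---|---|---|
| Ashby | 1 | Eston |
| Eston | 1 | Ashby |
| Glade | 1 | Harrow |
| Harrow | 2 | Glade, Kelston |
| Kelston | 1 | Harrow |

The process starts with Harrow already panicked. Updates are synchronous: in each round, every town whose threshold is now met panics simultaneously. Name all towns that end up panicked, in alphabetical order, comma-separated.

Round 1 — Harrow panics (initial).
Round 2 — checking thresholds:
  Glade: 1 of 1 neighbours ≥ 1, panics.
  Kelston: 1 of 1 neighbours ≥ 1, panics.
Round 3 — no new panics; cascade stops.

Glade, Harrow, Kelston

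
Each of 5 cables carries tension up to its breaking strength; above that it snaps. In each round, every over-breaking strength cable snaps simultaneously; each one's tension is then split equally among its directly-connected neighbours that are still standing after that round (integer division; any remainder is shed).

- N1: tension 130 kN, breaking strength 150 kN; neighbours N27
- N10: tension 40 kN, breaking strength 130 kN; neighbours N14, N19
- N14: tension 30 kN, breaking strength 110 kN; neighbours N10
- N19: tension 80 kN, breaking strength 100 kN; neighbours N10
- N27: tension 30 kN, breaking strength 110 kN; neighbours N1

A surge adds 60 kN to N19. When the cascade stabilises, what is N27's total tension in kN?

Round 1 — N19 at 140 > 100. N19 snaps.
  N19 sheds 140 kN to N10: 140 each.
    N10: 40+140 = 180 > 130
Round 2 — N10 snaps.
  N10 sheds 180 kN to N14: 180 each.
    N14: 30+180 = 210 > 110
Round 3 — N14 snaps.
  N14 sheds 210 kN: no online neighbours, lost.
No further breaks.

30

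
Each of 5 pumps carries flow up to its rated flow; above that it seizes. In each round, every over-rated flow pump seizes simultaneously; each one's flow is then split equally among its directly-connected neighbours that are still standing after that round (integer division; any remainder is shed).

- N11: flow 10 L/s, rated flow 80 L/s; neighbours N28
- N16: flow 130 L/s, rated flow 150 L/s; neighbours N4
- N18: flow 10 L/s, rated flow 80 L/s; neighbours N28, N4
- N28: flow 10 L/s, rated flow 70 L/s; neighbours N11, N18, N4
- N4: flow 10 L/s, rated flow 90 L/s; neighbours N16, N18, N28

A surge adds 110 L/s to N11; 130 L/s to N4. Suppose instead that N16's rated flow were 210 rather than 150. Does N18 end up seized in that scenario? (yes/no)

yes

With N16's rated flow at 210:
Round 1 — N11 at 120 > 80; N4 at 140 > 90. N11, N4 seize.
  N11 sheds 120 L/s to N28: 120 each.
    N28: 10+120 = 130 > 70
  N4 sheds 140 L/s to N16, N18, N28: 46 each (2 lost).
    N16: 130+46 = 176 ≤ 210
    N18: 10+46 = 56 ≤ 80
    N28: 130+46 = 176 > 70
Round 2 — N28 seizes.
  N28 sheds 176 L/s to N18: 176 each.
    N18: 56+176 = 232 > 80
Round 3 — N18 seizes.
  N18 sheds 232 L/s: no online neighbours, lost.
No further seizures.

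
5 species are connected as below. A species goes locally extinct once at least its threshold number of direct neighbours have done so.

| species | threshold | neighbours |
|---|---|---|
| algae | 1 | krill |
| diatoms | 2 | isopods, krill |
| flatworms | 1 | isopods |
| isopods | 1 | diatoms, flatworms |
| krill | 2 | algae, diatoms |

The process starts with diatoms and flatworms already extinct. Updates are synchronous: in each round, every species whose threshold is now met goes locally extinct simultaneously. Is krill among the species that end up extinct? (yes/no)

Round 1 — diatoms, flatworms go locally extinct (initial).
Round 2 — checking thresholds:
  isopods: 2 of 2 neighbours ≥ 1, goes locally extinct.
  krill: 1 of 2 neighbours < 2, below threshold.
Round 3 — no new extinctions; cascade stops.

no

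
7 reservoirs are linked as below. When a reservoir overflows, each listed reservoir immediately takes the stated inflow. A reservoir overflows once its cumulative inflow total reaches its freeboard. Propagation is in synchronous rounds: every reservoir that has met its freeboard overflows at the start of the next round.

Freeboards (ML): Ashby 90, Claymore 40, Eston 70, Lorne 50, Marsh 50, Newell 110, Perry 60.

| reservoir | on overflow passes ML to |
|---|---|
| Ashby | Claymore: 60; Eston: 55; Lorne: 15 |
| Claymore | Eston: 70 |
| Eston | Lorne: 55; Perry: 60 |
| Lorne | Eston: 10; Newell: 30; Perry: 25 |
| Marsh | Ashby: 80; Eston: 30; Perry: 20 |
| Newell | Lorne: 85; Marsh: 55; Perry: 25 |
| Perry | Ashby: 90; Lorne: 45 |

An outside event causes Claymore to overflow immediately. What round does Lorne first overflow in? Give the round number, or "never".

Round 1 — Claymore overflows (initial).
  Eston: +70 → 70 ≥ 70
Round 2 — Eston overflows.
  Lorne: +55 → 55 ≥ 50
  Perry: +60 → 60 ≥ 60
Round 3 — Lorne, Perry overflow.
  Ashby: +90 → 90 ≥ 90
  Newell: +30 → 30 < 110
Round 4 — Ashby overflows.
No further overflows.

3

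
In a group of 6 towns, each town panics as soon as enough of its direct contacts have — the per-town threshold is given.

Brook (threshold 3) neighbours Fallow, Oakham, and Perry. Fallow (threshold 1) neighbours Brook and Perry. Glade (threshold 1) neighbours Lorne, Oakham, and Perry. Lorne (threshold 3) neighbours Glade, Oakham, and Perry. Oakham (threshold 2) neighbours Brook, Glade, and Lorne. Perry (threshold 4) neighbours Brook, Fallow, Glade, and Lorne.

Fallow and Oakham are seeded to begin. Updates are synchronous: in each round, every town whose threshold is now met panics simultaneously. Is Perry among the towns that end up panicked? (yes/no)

no

Round 1 — Fallow, Oakham panic (initial).
Round 2 — checking thresholds:
  Brook: 2 of 3 neighbours < 3, not yet.
  Glade: 1 of 3 neighbours ≥ 1, panics.
  Lorne: 1 of 3 neighbours < 3, not yet.
  Perry: 1 of 4 neighbours < 4, not yet.
Round 3 — no new panics; cascade stops.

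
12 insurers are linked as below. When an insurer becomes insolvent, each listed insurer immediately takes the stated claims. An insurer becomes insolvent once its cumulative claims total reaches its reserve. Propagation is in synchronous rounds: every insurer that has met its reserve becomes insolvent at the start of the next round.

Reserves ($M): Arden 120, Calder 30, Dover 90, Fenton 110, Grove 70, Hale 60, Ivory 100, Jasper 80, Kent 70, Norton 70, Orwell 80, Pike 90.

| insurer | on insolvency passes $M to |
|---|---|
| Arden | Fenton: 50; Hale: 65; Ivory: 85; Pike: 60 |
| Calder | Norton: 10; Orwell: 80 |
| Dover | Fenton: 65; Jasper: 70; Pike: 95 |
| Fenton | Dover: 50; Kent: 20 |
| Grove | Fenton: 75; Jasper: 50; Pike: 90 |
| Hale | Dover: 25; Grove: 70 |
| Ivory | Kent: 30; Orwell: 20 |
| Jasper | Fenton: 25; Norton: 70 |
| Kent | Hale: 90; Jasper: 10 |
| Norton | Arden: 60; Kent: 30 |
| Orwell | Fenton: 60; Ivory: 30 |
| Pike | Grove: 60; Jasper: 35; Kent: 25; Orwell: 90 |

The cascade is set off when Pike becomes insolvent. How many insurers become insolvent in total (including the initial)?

Round 1 — Pike becomes insolvent (initial).
  Grove: +60 → 60 < 70
  Jasper: +35 → 35 < 80
  Kent: +25 → 25 < 70
  Orwell: +90 → 90 ≥ 80
Round 2 — Orwell becomes insolvent.
  Fenton: +60 → 60 < 110
  Ivory: +30 → 30 < 100
No further insolvencies.

2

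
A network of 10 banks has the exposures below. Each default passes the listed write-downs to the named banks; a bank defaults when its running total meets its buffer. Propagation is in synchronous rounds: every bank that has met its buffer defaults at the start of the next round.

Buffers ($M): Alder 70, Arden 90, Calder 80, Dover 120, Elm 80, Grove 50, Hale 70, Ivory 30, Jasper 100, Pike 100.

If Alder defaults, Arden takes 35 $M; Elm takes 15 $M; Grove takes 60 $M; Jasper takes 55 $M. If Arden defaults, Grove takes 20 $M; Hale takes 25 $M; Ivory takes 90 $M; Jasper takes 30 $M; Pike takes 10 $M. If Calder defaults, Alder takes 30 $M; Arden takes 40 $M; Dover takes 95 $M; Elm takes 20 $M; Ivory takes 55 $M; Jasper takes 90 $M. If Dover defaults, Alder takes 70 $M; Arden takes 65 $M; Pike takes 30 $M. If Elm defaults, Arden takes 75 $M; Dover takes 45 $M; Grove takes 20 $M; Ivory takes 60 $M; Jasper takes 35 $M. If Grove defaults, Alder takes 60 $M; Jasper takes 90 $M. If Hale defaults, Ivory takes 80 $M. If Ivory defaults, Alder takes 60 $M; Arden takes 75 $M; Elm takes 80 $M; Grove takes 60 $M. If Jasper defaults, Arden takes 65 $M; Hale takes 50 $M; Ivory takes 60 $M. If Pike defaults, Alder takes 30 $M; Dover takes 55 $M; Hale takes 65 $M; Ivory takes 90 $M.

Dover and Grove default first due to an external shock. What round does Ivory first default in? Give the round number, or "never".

Round 1 — Dover, Grove default (initial).
  Alder: +70+60 → 130 ≥ 70
  Arden: +65 → 65 < 90
  Jasper: +90 → 90 < 100
  Pike: +30 → 30 < 100
Round 2 — Alder defaults.
  Arden: +35 → 100 ≥ 90
  Elm: +15 → 15 < 80
  Jasper: +55 → 145 ≥ 100
Round 3 — Arden, Jasper default.
  Hale: +25+50 → 75 ≥ 70
  Ivory: +90+60 → 150 ≥ 30
  Pike: +10 → 40 < 100
Round 4 — Hale, Ivory default.
  Elm: +80 → 95 ≥ 80
Round 5 — Elm defaults.
No further defaults.

4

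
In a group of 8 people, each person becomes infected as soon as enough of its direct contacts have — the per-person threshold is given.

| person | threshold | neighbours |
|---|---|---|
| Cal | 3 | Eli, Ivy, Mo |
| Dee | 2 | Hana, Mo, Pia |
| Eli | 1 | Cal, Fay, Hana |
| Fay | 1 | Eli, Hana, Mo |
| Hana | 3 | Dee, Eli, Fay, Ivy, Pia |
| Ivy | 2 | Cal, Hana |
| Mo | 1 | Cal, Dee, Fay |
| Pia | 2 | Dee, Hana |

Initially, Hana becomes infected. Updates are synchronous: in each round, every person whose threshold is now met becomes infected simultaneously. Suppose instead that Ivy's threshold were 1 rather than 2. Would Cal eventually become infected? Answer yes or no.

yes

With Ivy's threshold at 1:
Round 1 — Hana becomes infected (initial).
Round 2 — checking thresholds:
  Dee: 1 of 3 neighbours < 2, holds.
  Eli: 1 of 3 neighbours ≥ 1, becomes infected.
  Fay: 1 of 3 neighbours ≥ 1, becomes infected.
  Ivy: 1 of 2 neighbours ≥ 1, becomes infected.
  Pia: 1 of 2 neighbours < 2, holds.
Round 3 — checking thresholds:
  Cal: 2 of 3 neighbours < 3, holds.
  Dee: 1 of 3 neighbours < 2, holds.
  Mo: 1 of 3 neighbours ≥ 1, becomes infected.
  Pia: 1 of 2 neighbours < 2, holds.
Round 4 — checking thresholds:
  Cal: 3 of 3 neighbours ≥ 3, becomes infected.
  Dee: 2 of 3 neighbours ≥ 2, becomes infected.
  Pia: 1 of 2 neighbours < 2, holds.
Round 5 — checking thresholds:
  Pia: 2 of 2 neighbours ≥ 2, becomes infected.
Round 6 — no new infections; cascade stops.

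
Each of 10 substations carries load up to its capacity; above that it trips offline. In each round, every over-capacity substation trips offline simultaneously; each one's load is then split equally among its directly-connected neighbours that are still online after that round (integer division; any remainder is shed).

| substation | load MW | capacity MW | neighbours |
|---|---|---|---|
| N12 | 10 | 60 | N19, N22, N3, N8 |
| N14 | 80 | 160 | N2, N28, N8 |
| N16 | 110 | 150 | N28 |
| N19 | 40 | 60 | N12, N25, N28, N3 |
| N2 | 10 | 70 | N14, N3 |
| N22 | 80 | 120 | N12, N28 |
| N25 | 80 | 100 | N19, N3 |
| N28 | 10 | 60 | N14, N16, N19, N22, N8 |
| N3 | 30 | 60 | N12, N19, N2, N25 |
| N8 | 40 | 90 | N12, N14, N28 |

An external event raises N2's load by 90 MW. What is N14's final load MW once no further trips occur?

130

Round 1 — N2 at 100 > 70. N2 trips offline.
  N2 sheds 100 MW to N14, N3: 50 each.
    N14: 80+50 = 130 ≤ 160
    N3: 30+50 = 80 > 60
Round 2 — N3 trips offline.
  N3 sheds 80 MW to N12, N19, N25: 26 each (2 lost).
    N12: 10+26 = 36 ≤ 60
    N19: 40+26 = 66 > 60
    N25: 80+26 = 106 > 100
Round 3 — N19, N25 trip offline.
  N19 sheds 66 MW to N12, N28: 33 each.
    N12: 36+33 = 69 > 60
    N28: 10+33 = 43 ≤ 60
  N25 sheds 106 MW: no online neighbours, lost.
Round 4 — N12 trips offline.
  N12 sheds 69 MW to N22, N8: 34 each (1 lost).
    N22: 80+34 = 114 ≤ 120
    N8: 40+34 = 74 ≤ 90
No further trips.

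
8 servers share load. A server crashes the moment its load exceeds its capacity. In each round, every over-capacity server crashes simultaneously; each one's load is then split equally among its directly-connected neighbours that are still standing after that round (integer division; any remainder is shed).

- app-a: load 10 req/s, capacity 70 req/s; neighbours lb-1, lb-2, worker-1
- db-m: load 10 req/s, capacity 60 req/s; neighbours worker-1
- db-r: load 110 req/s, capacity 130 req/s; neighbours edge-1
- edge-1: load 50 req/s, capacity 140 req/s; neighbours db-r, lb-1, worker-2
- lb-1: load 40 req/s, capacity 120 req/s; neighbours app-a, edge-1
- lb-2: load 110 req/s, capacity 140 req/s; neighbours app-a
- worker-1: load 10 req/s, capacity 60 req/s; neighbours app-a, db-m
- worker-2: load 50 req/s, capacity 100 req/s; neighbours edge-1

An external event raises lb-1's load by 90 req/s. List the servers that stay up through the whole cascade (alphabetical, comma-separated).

Round 1 — lb-1 at 130 > 120. lb-1 crashes.
  lb-1 sheds 130 req/s to app-a, edge-1: 65 each.
    app-a: 10+65 = 75 > 70
    edge-1: 50+65 = 115 ≤ 140
Round 2 — app-a crashes.
  app-a sheds 75 req/s to lb-2, worker-1: 37 each (1 lost).
    lb-2: 110+37 = 147 > 140
    worker-1: 10+37 = 47 ≤ 60
Round 3 — lb-2 crashes.
  lb-2 sheds 147 req/s: no online neighbours, lost.
No further crashes.

db-m, db-r, edge-1, worker-1, worker-2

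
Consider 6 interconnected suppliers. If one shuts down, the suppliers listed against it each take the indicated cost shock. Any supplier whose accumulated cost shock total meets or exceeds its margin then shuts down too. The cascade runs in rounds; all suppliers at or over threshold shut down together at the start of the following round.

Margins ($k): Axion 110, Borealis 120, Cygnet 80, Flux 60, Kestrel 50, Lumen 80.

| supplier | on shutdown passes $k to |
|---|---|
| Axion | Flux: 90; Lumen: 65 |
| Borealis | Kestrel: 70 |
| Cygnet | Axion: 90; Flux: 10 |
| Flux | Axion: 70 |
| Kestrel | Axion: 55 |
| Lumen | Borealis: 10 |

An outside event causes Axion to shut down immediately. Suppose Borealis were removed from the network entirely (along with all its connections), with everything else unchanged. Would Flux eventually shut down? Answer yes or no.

yes

With Borealis removed:
Round 1 — Axion shuts down (initial).
  Flux: +90 → 90 ≥ 60
  Lumen: +65 → 65 < 80
Round 2 — Flux shuts down.
No further shutdowns.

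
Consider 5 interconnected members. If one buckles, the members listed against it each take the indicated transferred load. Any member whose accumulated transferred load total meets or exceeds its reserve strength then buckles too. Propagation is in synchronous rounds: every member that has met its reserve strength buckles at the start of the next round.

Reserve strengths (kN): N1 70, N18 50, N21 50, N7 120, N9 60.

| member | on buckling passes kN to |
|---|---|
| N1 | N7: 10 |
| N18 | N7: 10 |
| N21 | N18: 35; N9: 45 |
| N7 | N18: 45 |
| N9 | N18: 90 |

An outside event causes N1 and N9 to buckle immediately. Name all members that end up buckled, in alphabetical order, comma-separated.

Round 1 — N1, N9 buckle (initial).
  N18: +90 → 90 ≥ 50
  N7: +10 → 10 < 120
Round 2 — N18 buckles.
  N7: +10 → 20 < 120
No further bucklings.

N1, N18, N9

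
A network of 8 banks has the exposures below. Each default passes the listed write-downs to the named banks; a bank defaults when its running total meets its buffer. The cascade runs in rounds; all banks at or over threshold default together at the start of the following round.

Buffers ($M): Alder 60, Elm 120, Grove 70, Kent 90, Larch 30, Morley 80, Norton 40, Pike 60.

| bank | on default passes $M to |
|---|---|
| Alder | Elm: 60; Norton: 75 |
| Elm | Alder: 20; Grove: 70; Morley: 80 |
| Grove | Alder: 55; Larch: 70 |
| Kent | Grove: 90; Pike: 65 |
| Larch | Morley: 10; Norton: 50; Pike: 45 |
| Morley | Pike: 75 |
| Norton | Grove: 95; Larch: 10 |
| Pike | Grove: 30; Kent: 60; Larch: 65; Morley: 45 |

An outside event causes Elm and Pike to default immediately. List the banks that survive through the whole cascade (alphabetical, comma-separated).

Kent

Round 1 — Elm, Pike default (initial).
  Alder: +20 → 20 < 60
  Grove: +70+30 → 100 ≥ 70
  Kent: +60 → 60 < 90
  Larch: +65 → 65 ≥ 30
  Morley: +80+45 → 125 ≥ 80
Round 2 — Grove, Larch, Morley default.
  Alder: +55 → 75 ≥ 60
  Norton: +50 → 50 ≥ 40
Round 3 — Alder, Norton default.
No further defaults.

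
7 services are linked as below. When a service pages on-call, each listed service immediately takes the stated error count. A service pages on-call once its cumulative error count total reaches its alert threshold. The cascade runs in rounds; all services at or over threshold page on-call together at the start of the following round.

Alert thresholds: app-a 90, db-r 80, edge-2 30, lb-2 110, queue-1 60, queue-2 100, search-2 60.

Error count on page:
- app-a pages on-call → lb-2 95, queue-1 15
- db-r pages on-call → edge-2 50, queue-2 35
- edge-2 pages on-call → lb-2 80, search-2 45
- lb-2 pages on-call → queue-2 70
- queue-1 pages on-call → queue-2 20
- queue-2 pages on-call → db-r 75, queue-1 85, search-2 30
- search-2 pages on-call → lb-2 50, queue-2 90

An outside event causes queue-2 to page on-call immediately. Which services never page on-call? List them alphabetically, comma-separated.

app-a, db-r, edge-2, lb-2, search-2

Round 1 — queue-2 pages on-call (initial).
  db-r: +75 → 75 < 80
  queue-1: +85 → 85 ≥ 60
  search-2: +30 → 30 < 60
Round 2 — queue-1 pages on-call.
No further pages.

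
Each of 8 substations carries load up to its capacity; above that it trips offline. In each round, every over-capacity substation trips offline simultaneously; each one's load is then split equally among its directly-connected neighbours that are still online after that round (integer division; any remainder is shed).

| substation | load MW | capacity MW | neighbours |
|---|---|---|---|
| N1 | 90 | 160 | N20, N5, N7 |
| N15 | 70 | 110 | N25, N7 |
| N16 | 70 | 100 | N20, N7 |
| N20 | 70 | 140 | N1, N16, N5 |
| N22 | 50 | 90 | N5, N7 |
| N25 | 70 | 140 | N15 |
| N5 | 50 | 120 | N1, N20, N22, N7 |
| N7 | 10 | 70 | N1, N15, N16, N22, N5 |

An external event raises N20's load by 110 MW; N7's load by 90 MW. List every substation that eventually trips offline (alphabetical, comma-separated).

Round 1 — N20 at 180 > 140; N7 at 100 > 70. N20, N7 trip offline.
  N20 sheds 180 MW to N1, N16, N5: 60 each.
    N1: 90+60 = 150 ≤ 160
    N16: 70+60 = 130 > 100
    N5: 50+60 = 110 ≤ 120
  N7 sheds 100 MW to N1, N15, N16, N22, N5: 20 each.
    N1: 150+20 = 170 > 160
    N15: 70+20 = 90 ≤ 110
    N16: 130+20 = 150 > 100
    N22: 50+20 = 70 ≤ 90
    N5: 110+20 = 130 > 120
Round 2 — N1, N16, N5 trip offline.
  N1 sheds 170 MW: no online neighbours, lost.
  N16 sheds 150 MW: no online neighbours, lost.
  N5 sheds 130 MW to N22: 130 each.
    N22: 70+130 = 200 > 90
Round 3 — N22 trips offline.
  N22 sheds 200 MW: no online neighbours, lost.
No further trips.

N1, N16, N20, N22, N5, N7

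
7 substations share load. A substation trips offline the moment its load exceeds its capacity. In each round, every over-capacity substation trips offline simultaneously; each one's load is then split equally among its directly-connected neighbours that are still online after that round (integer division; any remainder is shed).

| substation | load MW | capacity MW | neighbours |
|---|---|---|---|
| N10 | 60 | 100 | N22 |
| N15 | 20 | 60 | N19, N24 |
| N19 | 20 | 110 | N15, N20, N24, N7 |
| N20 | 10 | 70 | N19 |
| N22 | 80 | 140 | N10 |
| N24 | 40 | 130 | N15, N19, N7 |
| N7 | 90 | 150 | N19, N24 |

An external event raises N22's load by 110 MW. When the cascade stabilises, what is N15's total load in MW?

20

Round 1 — N22 at 190 > 140. N22 trips offline.
  N22 sheds 190 MW to N10: 190 each.
    N10: 60+190 = 250 > 100
Round 2 — N10 trips offline.
  N10 sheds 250 MW: no online neighbours, lost.
No further trips.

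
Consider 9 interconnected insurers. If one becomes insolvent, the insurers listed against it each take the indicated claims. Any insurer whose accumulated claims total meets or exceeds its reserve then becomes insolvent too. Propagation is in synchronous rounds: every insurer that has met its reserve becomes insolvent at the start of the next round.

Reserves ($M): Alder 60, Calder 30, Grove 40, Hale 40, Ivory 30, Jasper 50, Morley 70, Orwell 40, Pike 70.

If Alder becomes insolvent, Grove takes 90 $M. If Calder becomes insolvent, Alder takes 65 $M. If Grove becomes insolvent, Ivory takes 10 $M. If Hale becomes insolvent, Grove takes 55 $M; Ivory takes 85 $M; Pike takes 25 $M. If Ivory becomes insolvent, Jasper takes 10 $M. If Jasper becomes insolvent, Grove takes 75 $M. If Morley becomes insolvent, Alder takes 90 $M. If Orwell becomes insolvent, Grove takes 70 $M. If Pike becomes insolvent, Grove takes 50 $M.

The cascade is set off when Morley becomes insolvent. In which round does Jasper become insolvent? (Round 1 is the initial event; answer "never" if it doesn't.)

Round 1 — Morley becomes insolvent (initial).
  Alder: +90 → 90 ≥ 60
Round 2 — Alder becomes insolvent.
  Grove: +90 → 90 ≥ 40
Round 3 — Grove becomes insolvent.
  Ivory: +10 → 10 < 30
No further insolvencies.

never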